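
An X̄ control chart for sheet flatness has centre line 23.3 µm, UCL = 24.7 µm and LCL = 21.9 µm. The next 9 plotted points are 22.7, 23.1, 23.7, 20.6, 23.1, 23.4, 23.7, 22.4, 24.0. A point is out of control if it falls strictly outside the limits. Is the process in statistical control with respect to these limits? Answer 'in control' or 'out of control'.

Compare each point to [21.9, 24.7]: sample 4 = 20.6 < LCL.

out of control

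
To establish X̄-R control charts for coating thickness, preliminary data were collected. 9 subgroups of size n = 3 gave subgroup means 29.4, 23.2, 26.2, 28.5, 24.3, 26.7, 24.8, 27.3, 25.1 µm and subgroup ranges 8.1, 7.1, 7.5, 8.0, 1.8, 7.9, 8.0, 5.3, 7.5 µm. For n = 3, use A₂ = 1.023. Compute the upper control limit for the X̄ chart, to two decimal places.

X̄̄ = (29.4 + 23.2 + 26.2 + 28.5 + 24.3 + 26.7 + 24.8 + 27.3 + 25.1) / 9 = 235.5000 / 9 = 26.1667
R̄ = (8.1 + 7.1 + 7.5 + 8.0 + 1.8 + 7.9 + 8.0 + 5.3 + 7.5) / 9 = 61.2000 / 9 = 6.8000
UCL = X̄̄ + A₂·R̄ = 26.1667 + 1.023 × 6.8000 = 33.1231

33.12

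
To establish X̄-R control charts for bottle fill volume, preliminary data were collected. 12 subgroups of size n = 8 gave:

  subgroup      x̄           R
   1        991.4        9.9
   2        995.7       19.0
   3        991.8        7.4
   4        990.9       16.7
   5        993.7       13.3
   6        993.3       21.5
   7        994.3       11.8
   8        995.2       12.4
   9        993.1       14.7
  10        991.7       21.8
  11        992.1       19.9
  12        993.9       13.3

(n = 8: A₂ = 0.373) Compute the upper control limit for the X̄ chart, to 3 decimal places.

X̄̄ = (991.4 + 995.7 + 991.8 + 990.9 + 993.7 + 993.3 + 994.3 + 995.2 + 993.1 + 991.7 + 992.1 + 993.9) / 12 = 11917.1000 / 12 = 993.0917
R̄ = (9.9 + 19.0 + 7.4 + 16.7 + 13.3 + 21.5 + 11.8 + 12.4 + 14.7 + 21.8 + 19.9 + 13.3) / 12 = 181.7000 / 12 = 15.1417
UCL = X̄̄ + A₂·R̄ = 993.0917 + 0.373 × 15.1417 = 998.7395

998.740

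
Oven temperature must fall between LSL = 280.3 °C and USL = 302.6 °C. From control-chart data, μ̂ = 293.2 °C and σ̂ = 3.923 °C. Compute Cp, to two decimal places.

Cp = (USL − LSL) / (6σ̂) = (302.6 − 280.3) / (6 × 3.923) = 22.3000 / 23.5380 = 0.9474

0.95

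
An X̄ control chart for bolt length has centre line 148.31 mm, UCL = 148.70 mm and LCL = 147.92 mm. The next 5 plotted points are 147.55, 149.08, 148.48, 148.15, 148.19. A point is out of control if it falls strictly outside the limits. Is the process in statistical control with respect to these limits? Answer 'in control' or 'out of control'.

Compare each point to [147.92, 148.70]: sample 1 = 147.55 < LCL; sample 2 = 149.08 > UCL.

out of control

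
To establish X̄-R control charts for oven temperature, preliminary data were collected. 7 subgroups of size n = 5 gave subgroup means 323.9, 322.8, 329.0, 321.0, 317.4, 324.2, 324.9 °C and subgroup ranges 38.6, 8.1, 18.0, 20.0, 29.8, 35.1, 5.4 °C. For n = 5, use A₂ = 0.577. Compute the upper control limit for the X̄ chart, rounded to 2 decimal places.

X̄̄ = (323.9 + 322.8 + 329.0 + 321.0 + 317.4 + 324.2 + 324.9) / 7 = 2263.2000 / 7 = 323.3143
R̄ = (38.6 + 8.1 + 18.0 + 20.0 + 29.8 + 35.1 + 5.4) / 7 = 155.0000 / 7 = 22.1429
UCL = X̄̄ + A₂·R̄ = 323.3143 + 0.577 × 22.1429 = 336.0907

336.09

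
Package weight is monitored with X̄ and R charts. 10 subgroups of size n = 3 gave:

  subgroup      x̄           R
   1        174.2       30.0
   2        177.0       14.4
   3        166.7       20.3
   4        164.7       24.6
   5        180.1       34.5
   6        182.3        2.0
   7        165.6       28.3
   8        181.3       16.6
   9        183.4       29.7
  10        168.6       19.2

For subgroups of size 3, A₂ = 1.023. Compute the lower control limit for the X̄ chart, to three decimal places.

151.925

X̄̄ = (174.2 + 177.0 + 166.7 + 164.7 + 180.1 + 182.3 + 165.6 + 181.3 + 183.4 + 168.6) / 10 = 1743.9000 / 10 = 174.3900
R̄ = (30.0 + 14.4 + 20.3 + 24.6 + 34.5 + 2.0 + 28.3 + 16.6 + 29.7 + 19.2) / 10 = 219.6000 / 10 = 21.9600
LCL = X̄̄ − A₂·R̄ = 174.3900 − 1.023 × 21.9600 = 151.9249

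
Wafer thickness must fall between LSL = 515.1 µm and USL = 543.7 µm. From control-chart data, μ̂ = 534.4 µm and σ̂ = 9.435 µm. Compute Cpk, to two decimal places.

Cpu = (USL − μ̂) / (3σ̂) = (543.7 − 534.4) / (3 × 9.435) = 0.3286; Cpl = (μ̂ − LSL) / (3σ̂) = (534.4 − 515.1) / (3 × 9.435) = 0.6819; Cpk = min(Cpu, Cpl) = 0.3286

0.33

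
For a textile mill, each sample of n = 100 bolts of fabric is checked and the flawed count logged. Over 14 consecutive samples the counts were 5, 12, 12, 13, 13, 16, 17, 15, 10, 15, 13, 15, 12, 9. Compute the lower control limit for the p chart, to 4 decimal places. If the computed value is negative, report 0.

p̄ = Σdᵢ / (k·n) = 177 / (14 × 100) = 0.12643
LCL = p̄ − 3·√(p̄(1−p̄)/n) = 0.12643 − 3 × 0.03323 = 0.02673

0.0267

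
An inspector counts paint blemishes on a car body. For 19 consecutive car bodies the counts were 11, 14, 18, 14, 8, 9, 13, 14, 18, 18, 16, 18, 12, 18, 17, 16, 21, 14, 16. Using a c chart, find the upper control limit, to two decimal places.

c̄ = (11 + 14 + 18 + 14 + 8 + 9 + 13 + 14 + 18 + 18 + 16 + 18 + 12 + 18 + 17 + 16 + 21 + 14 + 16) / 19 = 285 / 19 = 15.0000
UCL = c̄ + 3√c̄ = 15.0000 + 3 × √15.0000 = 15.0000 + 3 × 3.8730 = 26.6190

26.62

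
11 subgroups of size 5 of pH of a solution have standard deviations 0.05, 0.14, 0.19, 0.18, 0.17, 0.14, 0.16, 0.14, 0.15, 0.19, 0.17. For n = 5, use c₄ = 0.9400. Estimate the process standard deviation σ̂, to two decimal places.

s̄ = (0.05 + 0.14 + 0.19 + 0.18 + 0.17 + 0.14 + 0.16 + 0.14 + 0.15 + 0.19 + 0.17) / 11 = 0.1527
σ̂ = s̄ / c₄ = 0.1527 / 0.9400 = 0.1625

0.16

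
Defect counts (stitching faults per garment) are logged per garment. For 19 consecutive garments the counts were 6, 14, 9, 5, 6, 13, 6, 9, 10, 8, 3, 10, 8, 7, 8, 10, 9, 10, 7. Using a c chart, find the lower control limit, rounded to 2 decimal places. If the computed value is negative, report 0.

c̄ = (6 + 14 + 9 + 5 + 6 + 13 + 6 + 9 + 10 + 8 + 3 + 10 + 8 + 7 + 8 + 10 + 9 + 10 + 7) / 19 = 158 / 19 = 8.3158
LCL = c̄ − 3√c̄ = 8.3158 − 3 × 2.8837 = -0.3353 → 0 (cannot be negative)

0.00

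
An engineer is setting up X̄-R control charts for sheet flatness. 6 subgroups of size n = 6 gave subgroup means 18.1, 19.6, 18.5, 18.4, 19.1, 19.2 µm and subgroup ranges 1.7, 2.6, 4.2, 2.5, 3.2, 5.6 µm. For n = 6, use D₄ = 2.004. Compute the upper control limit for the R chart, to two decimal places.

6.61

R̄ = (1.7 + 2.6 + 4.2 + 2.5 + 3.2 + 5.6) / 6 = 19.8000 / 6 = 3.3000
UCL_R = D₄·R̄ = 2.004 × 3.3000 = 6.6132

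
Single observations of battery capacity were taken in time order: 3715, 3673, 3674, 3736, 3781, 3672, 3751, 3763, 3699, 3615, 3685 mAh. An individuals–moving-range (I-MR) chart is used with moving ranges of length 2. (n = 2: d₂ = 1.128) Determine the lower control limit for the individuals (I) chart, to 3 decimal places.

3554.754

X̄ = (3715 + 3673 + 3674 + 3736 + 3781 + 3672 + 3751 + 3763 + 3699 + 3615 + 3685) / 11 = 3705.8182
Moving ranges: 42, 1, 62, 45, 109, 79, 12, 64, 84, 70; M̄R̄ = 568.0000 / 10 = 56.8000
LCL = X̄ − 3·M̄R̄/d₂ = 3705.8182 − 3 × 56.8000 / 1.128 = 3554.7544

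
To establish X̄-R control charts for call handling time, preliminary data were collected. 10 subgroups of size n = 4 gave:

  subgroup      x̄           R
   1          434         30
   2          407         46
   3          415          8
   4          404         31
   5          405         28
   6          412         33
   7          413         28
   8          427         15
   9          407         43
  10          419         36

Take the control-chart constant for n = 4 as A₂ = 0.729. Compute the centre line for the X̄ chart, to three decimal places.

414.300

X̄̄ = (434 + 407 + 415 + 404 + 405 + 412 + 413 + 427 + 407 + 419) / 10 = 4143.0000 / 10 = 414.3000
CL = X̄̄ = 414.3000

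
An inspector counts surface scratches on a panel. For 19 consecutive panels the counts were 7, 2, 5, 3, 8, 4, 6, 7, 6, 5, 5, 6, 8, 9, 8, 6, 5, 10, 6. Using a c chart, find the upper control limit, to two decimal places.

13.52

c̄ = (7 + 2 + 5 + 3 + 8 + 4 + 6 + 7 + 6 + 5 + 5 + 6 + 8 + 9 + 8 + 6 + 5 + 10 + 6) / 19 = 116 / 19 = 6.1053
UCL = c̄ + 3√c̄ = 6.1053 + 3 × √6.1053 = 6.1053 + 3 × 2.4709 = 13.5179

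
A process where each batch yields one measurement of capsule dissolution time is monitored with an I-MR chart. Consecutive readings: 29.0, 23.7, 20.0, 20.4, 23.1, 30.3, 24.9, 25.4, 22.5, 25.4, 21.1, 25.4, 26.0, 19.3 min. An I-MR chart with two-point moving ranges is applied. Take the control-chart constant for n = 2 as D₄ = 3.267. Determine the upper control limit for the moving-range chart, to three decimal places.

Moving ranges: 5.3, 3.7, 0.4, 2.7, 7.2, 5.4, 0.5, 2.9, 2.9, 4.3, 4.3, 0.6, 6.7; M̄R̄ = 46.9000 / 13 = 3.6077
UCL_MR = D₄·M̄R̄ = 3.267 × 3.6077 = 11.7863

11.786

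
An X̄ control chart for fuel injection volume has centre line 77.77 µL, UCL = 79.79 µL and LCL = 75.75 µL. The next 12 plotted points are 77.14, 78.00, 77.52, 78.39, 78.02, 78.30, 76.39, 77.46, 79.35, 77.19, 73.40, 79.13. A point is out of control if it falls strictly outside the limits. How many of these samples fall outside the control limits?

1

Compare each point to [75.75, 79.79]: sample 11 = 73.40 < LCL.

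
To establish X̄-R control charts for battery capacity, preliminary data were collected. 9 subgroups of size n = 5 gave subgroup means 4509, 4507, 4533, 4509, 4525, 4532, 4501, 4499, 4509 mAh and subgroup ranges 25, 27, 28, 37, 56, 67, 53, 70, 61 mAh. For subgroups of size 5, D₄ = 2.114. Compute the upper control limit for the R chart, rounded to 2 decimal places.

99.59

R̄ = (25 + 27 + 28 + 37 + 56 + 67 + 53 + 70 + 61) / 9 = 424.0000 / 9 = 47.1111
UCL_R = D₄·R̄ = 2.114 × 47.1111 = 99.5929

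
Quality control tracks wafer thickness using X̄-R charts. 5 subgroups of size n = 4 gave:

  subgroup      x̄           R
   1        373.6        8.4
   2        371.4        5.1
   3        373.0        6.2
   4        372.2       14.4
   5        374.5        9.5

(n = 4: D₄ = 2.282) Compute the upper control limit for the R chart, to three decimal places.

R̄ = (8.4 + 5.1 + 6.2 + 14.4 + 9.5) / 5 = 43.6000 / 5 = 8.7200
UCL_R = D₄·R̄ = 2.282 × 8.7200 = 19.8990

19.899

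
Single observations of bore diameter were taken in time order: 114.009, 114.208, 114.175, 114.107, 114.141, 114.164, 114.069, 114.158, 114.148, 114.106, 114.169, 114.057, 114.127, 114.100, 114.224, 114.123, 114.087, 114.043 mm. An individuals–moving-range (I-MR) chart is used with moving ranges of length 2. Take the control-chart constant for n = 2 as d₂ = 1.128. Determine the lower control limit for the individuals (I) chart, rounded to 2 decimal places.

113.94

X̄ = (114.009 + 114.208 + 114.175 + 114.107 + 114.141 + 114.164 + 114.069 + 114.158 + 114.148 + 114.106 + 114.169 + 114.057 + 114.127 + 114.100 + 114.224 + 114.123 + 114.087 + 114.043) / 18 = 114.1231
Moving ranges: 0.199, 0.033, 0.068, 0.034, 0.023, 0.095, 0.089, 0.010, 0.042, 0.063, 0.112, 0.070, 0.027, 0.124, 0.101, 0.036, 0.044; M̄R̄ = 1.1700 / 17 = 0.0688
LCL = X̄ − 3·M̄R̄/d₂ = 114.1231 − 3 × 0.0688 / 1.128 = 113.9400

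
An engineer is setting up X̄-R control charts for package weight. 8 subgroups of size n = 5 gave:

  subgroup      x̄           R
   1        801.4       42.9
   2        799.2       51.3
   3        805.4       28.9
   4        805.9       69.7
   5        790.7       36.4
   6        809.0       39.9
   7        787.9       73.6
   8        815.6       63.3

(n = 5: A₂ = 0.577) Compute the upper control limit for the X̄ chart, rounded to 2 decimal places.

831.17

X̄̄ = (801.4 + 799.2 + 805.4 + 805.9 + 790.7 + 809.0 + 787.9 + 815.6) / 8 = 6415.1000 / 8 = 801.8875
R̄ = (42.9 + 51.3 + 28.9 + 69.7 + 36.4 + 39.9 + 73.6 + 63.3) / 8 = 406.0000 / 8 = 50.7500
UCL = X̄̄ + A₂·R̄ = 801.8875 + 0.577 × 50.7500 = 831.1703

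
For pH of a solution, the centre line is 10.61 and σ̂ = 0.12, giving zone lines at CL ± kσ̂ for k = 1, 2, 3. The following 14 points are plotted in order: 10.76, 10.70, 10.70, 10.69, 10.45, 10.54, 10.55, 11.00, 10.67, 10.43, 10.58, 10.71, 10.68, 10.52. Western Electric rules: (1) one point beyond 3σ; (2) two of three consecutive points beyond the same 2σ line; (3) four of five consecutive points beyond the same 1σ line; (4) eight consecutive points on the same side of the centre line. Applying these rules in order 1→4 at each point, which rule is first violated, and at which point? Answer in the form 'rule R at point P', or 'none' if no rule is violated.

Zone of each point (C = within 1σ̂, B = 1σ̂–2σ̂, A = 2σ̂–3σ̂, * = beyond 3σ̂; sign = side of CL): 1:+B, 2:+C, 3:+C, 4:+C, 5:-B, 6:-C, 7:-C, 8:+*, 9:+C, 10:-B, 11:-C, 12:+C, 13:+C, 14:-C
Rule 1 (one point beyond the 3σ limits) is satisfied at point 8.

rule 1 at point 8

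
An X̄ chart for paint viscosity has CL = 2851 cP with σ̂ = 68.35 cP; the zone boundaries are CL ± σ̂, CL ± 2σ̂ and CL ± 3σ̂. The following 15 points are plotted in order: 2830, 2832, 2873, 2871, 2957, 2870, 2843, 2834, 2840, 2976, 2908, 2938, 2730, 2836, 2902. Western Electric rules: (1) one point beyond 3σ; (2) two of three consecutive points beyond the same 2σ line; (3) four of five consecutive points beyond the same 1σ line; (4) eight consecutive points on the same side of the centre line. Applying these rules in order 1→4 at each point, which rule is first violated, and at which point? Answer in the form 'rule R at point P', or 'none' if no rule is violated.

none

Zone of each point (C = within 1σ̂, B = 1σ̂–2σ̂, A = 2σ̂–3σ̂, * = beyond 3σ̂; sign = side of CL): 1:-C, 2:-C, 3:+C, 4:+C, 5:+B, 6:+C, 7:-C, 8:-C, 9:-C, 10:+B, 11:+C, 12:+B, 13:-B, 14:-C, 15:+C
No rule fires across all 15 points.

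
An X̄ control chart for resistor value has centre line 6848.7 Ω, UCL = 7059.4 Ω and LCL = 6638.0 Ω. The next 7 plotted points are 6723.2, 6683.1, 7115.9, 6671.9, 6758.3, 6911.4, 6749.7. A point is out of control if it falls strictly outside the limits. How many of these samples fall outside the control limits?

1

Compare each point to [6638.0, 7059.4]: sample 3 = 7115.9 > UCL.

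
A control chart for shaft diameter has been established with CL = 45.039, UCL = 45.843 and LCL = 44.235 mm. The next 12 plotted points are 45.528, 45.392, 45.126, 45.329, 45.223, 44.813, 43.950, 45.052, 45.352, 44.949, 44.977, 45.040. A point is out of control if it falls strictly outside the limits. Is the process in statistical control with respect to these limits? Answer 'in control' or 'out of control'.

Compare each point to [44.235, 45.843]: sample 7 = 43.950 < LCL.

out of control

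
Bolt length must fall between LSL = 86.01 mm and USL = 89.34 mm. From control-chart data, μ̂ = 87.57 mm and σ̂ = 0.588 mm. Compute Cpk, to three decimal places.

0.884

Cpu = (USL − μ̂) / (3σ̂) = (89.34 − 87.57) / (3 × 0.588) = 1.0034; Cpl = (μ̂ − LSL) / (3σ̂) = (87.57 − 86.01) / (3 × 0.588) = 0.8844; Cpk = min(Cpu, Cpl) = 0.8844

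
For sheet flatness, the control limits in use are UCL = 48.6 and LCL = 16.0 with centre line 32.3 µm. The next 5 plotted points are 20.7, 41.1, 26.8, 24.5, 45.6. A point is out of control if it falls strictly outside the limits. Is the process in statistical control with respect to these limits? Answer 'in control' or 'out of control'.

in control

All 5 points lie within [16.0, 48.6].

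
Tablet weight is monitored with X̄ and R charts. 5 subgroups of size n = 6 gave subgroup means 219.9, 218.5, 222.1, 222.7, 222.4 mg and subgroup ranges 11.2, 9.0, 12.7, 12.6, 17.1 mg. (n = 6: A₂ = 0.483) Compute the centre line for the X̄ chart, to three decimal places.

221.120

X̄̄ = (219.9 + 218.5 + 222.1 + 222.7 + 222.4) / 5 = 1105.6000 / 5 = 221.1200
CL = X̄̄ = 221.1200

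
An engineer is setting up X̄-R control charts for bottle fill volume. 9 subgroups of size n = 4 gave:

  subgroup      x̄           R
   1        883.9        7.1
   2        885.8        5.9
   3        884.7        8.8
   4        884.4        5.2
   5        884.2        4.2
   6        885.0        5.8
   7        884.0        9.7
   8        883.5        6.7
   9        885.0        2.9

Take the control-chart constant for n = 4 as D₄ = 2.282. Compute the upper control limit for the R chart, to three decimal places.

R̄ = (7.1 + 5.9 + 8.8 + 5.2 + 4.2 + 5.8 + 9.7 + 6.7 + 2.9) / 9 = 56.3000 / 9 = 6.2556
UCL_R = D₄·R̄ = 2.282 × 6.2556 = 14.2752

14.275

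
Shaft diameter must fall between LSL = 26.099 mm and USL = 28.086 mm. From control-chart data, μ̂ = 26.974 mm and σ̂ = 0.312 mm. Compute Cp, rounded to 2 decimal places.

1.06

Cp = (USL − LSL) / (6σ̂) = (28.086 − 26.099) / (6 × 0.312) = 1.9870 / 1.8720 = 1.0614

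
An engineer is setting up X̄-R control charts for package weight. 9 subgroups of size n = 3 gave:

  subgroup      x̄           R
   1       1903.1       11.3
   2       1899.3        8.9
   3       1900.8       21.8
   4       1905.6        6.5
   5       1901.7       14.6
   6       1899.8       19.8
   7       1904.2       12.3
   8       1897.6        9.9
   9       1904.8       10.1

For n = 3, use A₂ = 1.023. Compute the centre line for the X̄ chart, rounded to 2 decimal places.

1901.88

X̄̄ = (1903.1 + 1899.3 + 1900.8 + 1905.6 + 1901.7 + 1899.8 + 1904.2 + 1897.6 + 1904.8) / 9 = 17116.9000 / 9 = 1901.8778
CL = X̄̄ = 1901.8778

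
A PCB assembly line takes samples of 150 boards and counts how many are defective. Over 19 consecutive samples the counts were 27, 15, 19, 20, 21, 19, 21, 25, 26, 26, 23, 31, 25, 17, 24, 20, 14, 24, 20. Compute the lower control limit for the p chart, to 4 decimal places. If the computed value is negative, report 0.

0.0597

p̄ = Σdᵢ / (k·n) = 417 / (19 × 150) = 0.14632
LCL = p̄ − 3·√(p̄(1−p̄)/n) = 0.14632 − 3 × 0.02886 = 0.05975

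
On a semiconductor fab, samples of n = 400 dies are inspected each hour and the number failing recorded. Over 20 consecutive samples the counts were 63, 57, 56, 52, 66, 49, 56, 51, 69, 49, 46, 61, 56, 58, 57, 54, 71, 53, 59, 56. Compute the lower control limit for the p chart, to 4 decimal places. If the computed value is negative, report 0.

0.0900

p̄ = Σdᵢ / (k·n) = 1139 / (20 × 400) = 0.14238
LCL = p̄ − 3·√(p̄(1−p̄)/n) = 0.14238 − 3 × 0.01747 = 0.08996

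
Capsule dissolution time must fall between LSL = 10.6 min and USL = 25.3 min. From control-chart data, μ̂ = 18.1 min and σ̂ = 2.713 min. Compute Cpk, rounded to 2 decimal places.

Cpu = (USL − μ̂) / (3σ̂) = (25.3 − 18.1) / (3 × 2.713) = 0.8846; Cpl = (μ̂ − LSL) / (3σ̂) = (18.1 − 10.6) / (3 × 2.713) = 0.9215; Cpk = min(Cpu, Cpl) = 0.8846

0.88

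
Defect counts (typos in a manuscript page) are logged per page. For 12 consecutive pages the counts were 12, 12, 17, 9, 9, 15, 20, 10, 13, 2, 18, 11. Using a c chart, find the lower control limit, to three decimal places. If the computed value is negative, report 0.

c̄ = (12 + 12 + 17 + 9 + 9 + 15 + 20 + 10 + 13 + 2 + 18 + 11) / 12 = 148 / 12 = 12.3333
LCL = c̄ − 3√c̄ = 12.3333 − 3 × 3.5119 = 1.7977

1.798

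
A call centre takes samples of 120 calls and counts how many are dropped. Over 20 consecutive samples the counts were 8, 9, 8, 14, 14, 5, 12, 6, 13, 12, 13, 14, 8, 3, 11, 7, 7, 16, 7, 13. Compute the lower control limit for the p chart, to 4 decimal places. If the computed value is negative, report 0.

0.0076

p̄ = Σdᵢ / (k·n) = 200 / (20 × 120) = 0.08333
LCL = p̄ − 3·√(p̄(1−p̄)/n) = 0.08333 − 3 × 0.02523 = 0.00764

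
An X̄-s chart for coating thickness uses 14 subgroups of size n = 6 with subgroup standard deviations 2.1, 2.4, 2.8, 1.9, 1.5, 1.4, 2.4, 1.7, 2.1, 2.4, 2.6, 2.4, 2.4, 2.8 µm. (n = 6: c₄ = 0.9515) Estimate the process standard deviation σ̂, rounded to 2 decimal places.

s̄ = (2.1 + 2.4 + 2.8 + 1.9 + 1.5 + 1.4 + 2.4 + 1.7 + 2.1 + 2.4 + 2.6 + 2.4 + 2.4 + 2.8) / 14 = 2.2071
σ̂ = s̄ / c₄ = 2.2071 / 0.9515 = 2.3196

2.32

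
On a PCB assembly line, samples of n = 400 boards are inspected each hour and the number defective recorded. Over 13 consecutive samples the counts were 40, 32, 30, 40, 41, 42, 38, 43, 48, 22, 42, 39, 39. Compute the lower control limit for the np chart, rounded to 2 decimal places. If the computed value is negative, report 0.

p̄ = Σdᵢ / (k·n) = 496 / (13 × 400) = 0.09538
LCL = np̄ − 3·√(np̄(1−p̄)) = 38.1538 − 3 × 5.8749 = 20.5291

20.53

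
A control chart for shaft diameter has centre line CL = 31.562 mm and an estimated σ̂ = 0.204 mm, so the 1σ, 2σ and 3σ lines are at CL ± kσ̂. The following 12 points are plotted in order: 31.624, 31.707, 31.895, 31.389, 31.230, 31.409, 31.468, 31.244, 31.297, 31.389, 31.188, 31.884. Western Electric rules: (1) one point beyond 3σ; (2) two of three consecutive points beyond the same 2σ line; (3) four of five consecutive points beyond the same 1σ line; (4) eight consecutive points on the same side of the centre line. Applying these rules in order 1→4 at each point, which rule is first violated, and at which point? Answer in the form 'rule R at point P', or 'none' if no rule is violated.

rule 4 at point 11

Zone of each point (C = within 1σ̂, B = 1σ̂–2σ̂, A = 2σ̂–3σ̂, * = beyond 3σ̂; sign = side of CL): 1:+C, 2:+C, 3:+B, 4:-C, 5:-B, 6:-C, 7:-C, 8:-B, 9:-B, 10:-C, 11:-B, 12:+B
Rule 4 (eight consecutive points on the same side of the centre line) is satisfied at point 11.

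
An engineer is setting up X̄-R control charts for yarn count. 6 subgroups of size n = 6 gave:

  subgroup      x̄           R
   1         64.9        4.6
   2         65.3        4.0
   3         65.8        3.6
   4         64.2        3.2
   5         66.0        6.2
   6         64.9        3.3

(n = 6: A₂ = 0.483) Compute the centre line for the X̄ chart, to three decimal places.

65.183

X̄̄ = (64.9 + 65.3 + 65.8 + 64.2 + 66.0 + 64.9) / 6 = 391.1000 / 6 = 65.1833
CL = X̄̄ = 65.1833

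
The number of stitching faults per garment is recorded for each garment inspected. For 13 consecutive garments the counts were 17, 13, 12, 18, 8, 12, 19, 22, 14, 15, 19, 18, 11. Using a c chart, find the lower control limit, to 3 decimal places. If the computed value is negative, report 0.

c̄ = (17 + 13 + 12 + 18 + 8 + 12 + 19 + 22 + 14 + 15 + 19 + 18 + 11) / 13 = 198 / 13 = 15.2308
LCL = c̄ − 3√c̄ = 15.2308 − 3 × 3.9027 = 3.5228

3.523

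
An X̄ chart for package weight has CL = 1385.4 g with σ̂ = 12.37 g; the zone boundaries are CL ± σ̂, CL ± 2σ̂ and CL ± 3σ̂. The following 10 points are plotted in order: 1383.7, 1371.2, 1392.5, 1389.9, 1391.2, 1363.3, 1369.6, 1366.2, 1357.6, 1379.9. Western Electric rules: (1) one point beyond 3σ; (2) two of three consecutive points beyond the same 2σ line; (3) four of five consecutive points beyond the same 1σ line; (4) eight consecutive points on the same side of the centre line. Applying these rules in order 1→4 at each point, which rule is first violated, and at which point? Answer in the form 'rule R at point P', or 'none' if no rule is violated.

rule 3 at point 9

Zone of each point (C = within 1σ̂, B = 1σ̂–2σ̂, A = 2σ̂–3σ̂, * = beyond 3σ̂; sign = side of CL): 1:-C, 2:-B, 3:+C, 4:+C, 5:+C, 6:-B, 7:-B, 8:-B, 9:-A, 10:-C
Rule 3 (four of five consecutive points beyond the same 1σ limit) is satisfied at point 9.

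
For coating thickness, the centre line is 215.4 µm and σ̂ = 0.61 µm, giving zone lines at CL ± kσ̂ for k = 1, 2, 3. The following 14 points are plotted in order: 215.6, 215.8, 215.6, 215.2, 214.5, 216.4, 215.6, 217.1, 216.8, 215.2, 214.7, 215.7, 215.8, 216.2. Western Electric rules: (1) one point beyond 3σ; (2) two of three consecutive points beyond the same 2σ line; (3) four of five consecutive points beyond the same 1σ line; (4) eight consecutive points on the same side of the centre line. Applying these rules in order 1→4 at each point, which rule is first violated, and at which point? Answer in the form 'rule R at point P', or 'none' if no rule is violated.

Zone of each point (C = within 1σ̂, B = 1σ̂–2σ̂, A = 2σ̂–3σ̂, * = beyond 3σ̂; sign = side of CL): 1:+C, 2:+C, 3:+C, 4:-C, 5:-B, 6:+B, 7:+C, 8:+A, 9:+A, 10:-C, 11:-B, 12:+C, 13:+C, 14:+B
Rule 2 (two of three consecutive points beyond the same 2σ limit) is satisfied at point 9.

rule 2 at point 9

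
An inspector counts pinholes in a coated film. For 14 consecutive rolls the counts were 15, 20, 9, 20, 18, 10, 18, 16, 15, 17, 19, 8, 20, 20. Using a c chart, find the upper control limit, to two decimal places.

c̄ = (15 + 20 + 9 + 20 + 18 + 10 + 18 + 16 + 15 + 17 + 19 + 8 + 20 + 20) / 14 = 225 / 14 = 16.0714
UCL = c̄ + 3√c̄ = 16.0714 + 3 × √16.0714 = 16.0714 + 3 × 4.0089 = 28.0982

28.10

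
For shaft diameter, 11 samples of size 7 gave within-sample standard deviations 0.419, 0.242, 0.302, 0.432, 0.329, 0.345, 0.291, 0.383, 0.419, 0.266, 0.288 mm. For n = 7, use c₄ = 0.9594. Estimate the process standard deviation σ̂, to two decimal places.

0.35

s̄ = (0.419 + 0.242 + 0.302 + 0.432 + 0.329 + 0.345 + 0.291 + 0.383 + 0.419 + 0.266 + 0.288) / 11 = 0.3378
σ̂ = s̄ / c₄ = 0.3378 / 0.9594 = 0.3521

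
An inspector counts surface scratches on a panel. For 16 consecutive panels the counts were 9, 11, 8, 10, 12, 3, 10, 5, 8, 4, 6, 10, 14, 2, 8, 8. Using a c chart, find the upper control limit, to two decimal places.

c̄ = (9 + 11 + 8 + 10 + 12 + 3 + 10 + 5 + 8 + 4 + 6 + 10 + 14 + 2 + 8 + 8) / 16 = 128 / 16 = 8.0000
UCL = c̄ + 3√c̄ = 8.0000 + 3 × √8.0000 = 8.0000 + 3 × 2.8284 = 16.4853

16.49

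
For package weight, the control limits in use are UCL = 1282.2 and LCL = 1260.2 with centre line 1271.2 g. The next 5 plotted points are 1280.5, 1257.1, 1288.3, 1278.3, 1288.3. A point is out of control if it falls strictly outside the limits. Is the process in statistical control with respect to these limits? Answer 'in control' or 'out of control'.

Compare each point to [1260.2, 1282.2]: sample 2 = 1257.1 < LCL; sample 3 = 1288.3 > UCL; sample 5 = 1288.3 > UCL.

out of control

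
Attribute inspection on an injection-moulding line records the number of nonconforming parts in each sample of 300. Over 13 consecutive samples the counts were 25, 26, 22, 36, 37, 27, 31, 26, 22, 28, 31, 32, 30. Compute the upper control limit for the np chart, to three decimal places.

p̄ = Σdᵢ / (k·n) = 373 / (13 × 300) = 0.09564
UCL = np̄ + 3·√(np̄(1−p̄)) = 28.6923 + 3 × √(28.6923×0.90436) = 28.6923 + 3 × 5.0939 = 43.9741

43.974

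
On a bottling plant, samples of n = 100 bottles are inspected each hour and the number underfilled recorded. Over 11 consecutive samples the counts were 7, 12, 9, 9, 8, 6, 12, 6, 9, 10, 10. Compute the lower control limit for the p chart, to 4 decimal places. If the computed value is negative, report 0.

p̄ = Σdᵢ / (k·n) = 98 / (11 × 100) = 0.08909
LCL = p̄ − 3·√(p̄(1−p̄)/n) = 0.08909 − 3 × 0.02849 = 0.00363

0.0036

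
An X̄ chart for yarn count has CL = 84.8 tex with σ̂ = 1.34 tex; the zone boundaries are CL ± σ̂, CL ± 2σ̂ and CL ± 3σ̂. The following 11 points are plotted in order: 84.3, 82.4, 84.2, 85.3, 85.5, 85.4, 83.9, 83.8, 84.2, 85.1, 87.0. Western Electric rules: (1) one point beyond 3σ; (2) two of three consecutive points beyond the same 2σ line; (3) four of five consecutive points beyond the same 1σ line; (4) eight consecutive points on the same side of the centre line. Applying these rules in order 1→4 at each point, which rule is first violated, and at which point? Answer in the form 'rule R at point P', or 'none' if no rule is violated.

Zone of each point (C = within 1σ̂, B = 1σ̂–2σ̂, A = 2σ̂–3σ̂, * = beyond 3σ̂; sign = side of CL): 1:-C, 2:-B, 3:-C, 4:+C, 5:+C, 6:+C, 7:-C, 8:-C, 9:-C, 10:+C, 11:+B
No rule fires across all 11 points.

none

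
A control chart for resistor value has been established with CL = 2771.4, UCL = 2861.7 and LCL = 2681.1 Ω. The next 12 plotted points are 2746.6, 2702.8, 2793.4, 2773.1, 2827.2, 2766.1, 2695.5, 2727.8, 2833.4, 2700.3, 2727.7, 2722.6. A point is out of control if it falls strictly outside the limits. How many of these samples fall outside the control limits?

0

All 12 points lie within [2681.1, 2861.7].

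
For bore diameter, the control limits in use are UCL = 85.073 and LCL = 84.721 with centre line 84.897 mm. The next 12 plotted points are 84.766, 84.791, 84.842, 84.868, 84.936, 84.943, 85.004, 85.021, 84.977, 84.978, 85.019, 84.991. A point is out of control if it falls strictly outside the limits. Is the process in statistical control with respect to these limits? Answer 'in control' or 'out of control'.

in control

All 12 points lie within [84.721, 85.073].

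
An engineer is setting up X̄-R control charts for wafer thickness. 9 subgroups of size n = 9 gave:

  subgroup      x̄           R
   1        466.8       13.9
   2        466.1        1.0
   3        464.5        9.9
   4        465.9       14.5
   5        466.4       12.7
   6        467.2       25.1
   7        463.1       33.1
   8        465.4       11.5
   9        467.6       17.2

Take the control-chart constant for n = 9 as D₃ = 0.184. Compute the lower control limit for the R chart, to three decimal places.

R̄ = (13.9 + 1.0 + 9.9 + 14.5 + 12.7 + 25.1 + 33.1 + 11.5 + 17.2) / 9 = 138.9000 / 9 = 15.4333
LCL_R = D₃·R̄ = 0.184 × 15.4333 = 2.8397

2.840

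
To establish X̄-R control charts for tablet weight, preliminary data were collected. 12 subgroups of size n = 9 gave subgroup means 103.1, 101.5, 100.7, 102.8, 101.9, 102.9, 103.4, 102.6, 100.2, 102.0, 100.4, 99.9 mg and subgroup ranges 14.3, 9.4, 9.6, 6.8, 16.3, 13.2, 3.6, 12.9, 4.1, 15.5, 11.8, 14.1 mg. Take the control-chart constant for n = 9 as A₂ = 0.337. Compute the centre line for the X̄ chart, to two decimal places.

X̄̄ = (103.1 + 101.5 + 100.7 + 102.8 + 101.9 + 102.9 + 103.4 + 102.6 + 100.2 + 102.0 + 100.4 + 99.9) / 12 = 1221.4000 / 12 = 101.7833
CL = X̄̄ = 101.7833

101.78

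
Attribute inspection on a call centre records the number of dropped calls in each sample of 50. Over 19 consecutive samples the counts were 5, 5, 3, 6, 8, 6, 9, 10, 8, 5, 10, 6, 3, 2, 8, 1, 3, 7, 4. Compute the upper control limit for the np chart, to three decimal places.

p̄ = Σdᵢ / (k·n) = 109 / (19 × 50) = 0.11474
UCL = np̄ + 3·√(np̄(1−p̄)) = 5.7368 + 3 × √(5.7368×0.88526) = 5.7368 + 3 × 2.2536 = 12.4976

12.498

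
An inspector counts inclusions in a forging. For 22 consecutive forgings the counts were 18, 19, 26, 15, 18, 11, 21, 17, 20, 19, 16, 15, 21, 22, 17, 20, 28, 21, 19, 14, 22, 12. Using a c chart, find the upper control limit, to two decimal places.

c̄ = (18 + 19 + 26 + 15 + 18 + 11 + 21 + 17 + 20 + 19 + 16 + 15 + 21 + 22 + 17 + 20 + 28 + 21 + 19 + 14 + 22 + 12) / 22 = 411 / 22 = 18.6818
UCL = c̄ + 3√c̄ = 18.6818 + 3 × √18.6818 = 18.6818 + 3 × 4.3222 = 31.6486

31.65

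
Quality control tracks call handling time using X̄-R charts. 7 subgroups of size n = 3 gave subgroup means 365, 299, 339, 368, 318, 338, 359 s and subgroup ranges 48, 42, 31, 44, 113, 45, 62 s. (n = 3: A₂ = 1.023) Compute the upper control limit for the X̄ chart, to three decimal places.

X̄̄ = (365 + 299 + 339 + 368 + 318 + 338 + 359) / 7 = 2386.0000 / 7 = 340.8571
R̄ = (48 + 42 + 31 + 44 + 113 + 45 + 62) / 7 = 385.0000 / 7 = 55.0000
UCL = X̄̄ + A₂·R̄ = 340.8571 + 1.023 × 55.0000 = 397.1221

397.122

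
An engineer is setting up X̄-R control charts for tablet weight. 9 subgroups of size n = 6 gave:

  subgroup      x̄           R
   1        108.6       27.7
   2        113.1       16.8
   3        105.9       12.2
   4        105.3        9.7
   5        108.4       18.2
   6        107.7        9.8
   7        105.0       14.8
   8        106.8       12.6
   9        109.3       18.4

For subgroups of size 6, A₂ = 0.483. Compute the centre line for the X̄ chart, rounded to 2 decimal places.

107.79

X̄̄ = (108.6 + 113.1 + 105.9 + 105.3 + 108.4 + 107.7 + 105.0 + 106.8 + 109.3) / 9 = 970.1000 / 9 = 107.7889
CL = X̄̄ = 107.7889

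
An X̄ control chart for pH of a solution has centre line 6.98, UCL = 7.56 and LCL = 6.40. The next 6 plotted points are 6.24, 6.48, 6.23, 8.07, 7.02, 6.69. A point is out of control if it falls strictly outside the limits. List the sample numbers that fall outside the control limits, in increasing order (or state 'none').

Compare each point to [6.40, 7.56]: sample 1 = 6.24 < LCL; sample 3 = 6.23 < LCL; sample 4 = 8.07 > UCL.

1, 3, 4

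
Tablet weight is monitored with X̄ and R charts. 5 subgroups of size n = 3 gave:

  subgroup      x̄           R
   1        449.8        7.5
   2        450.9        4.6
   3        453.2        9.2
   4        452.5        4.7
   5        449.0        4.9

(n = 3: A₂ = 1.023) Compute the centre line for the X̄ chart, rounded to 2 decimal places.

X̄̄ = (449.8 + 450.9 + 453.2 + 452.5 + 449.0) / 5 = 2255.4000 / 5 = 451.0800
CL = X̄̄ = 451.0800

451.08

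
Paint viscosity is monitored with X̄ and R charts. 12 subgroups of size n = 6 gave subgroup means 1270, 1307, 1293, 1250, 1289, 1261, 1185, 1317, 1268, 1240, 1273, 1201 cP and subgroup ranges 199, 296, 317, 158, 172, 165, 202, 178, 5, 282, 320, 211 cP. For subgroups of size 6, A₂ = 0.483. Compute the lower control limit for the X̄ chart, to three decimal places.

1162.007

X̄̄ = (1270 + 1307 + 1293 + 1250 + 1289 + 1261 + 1185 + 1317 + 1268 + 1240 + 1273 + 1201) / 12 = 15154.0000 / 12 = 1262.8333
R̄ = (199 + 296 + 317 + 158 + 172 + 165 + 202 + 178 + 5 + 282 + 320 + 211) / 12 = 2505.0000 / 12 = 208.7500
LCL = X̄̄ − A₂·R̄ = 1262.8333 − 0.483 × 208.7500 = 1162.0071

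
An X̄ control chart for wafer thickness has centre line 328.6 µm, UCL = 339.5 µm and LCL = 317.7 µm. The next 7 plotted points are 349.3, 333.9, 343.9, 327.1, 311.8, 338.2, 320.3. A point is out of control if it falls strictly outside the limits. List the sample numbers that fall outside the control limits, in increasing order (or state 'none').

Compare each point to [317.7, 339.5]: sample 1 = 349.3 > UCL; sample 3 = 343.9 > UCL; sample 5 = 311.8 < LCL.

1, 3, 5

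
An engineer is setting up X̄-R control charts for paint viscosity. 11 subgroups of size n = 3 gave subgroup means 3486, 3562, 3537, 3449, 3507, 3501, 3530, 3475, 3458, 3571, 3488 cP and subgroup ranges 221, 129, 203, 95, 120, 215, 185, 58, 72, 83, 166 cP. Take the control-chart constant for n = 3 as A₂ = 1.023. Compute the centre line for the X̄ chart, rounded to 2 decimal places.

3505.82

X̄̄ = (3486 + 3562 + 3537 + 3449 + 3507 + 3501 + 3530 + 3475 + 3458 + 3571 + 3488) / 11 = 38564.0000 / 11 = 3505.8182
CL = X̄̄ = 3505.8182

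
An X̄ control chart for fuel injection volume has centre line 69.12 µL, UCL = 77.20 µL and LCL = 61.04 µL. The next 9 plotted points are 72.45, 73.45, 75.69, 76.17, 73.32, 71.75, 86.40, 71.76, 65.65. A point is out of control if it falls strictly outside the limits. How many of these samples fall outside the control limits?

1

Compare each point to [61.04, 77.20]: sample 7 = 86.40 > UCL.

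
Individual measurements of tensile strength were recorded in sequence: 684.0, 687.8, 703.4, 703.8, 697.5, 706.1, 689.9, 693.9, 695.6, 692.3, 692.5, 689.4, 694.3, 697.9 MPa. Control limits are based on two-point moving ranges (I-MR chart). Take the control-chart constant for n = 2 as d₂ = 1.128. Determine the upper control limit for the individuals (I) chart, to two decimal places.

709.55

X̄ = (684.0 + 687.8 + 703.4 + 703.8 + 697.5 + 706.1 + 689.9 + 693.9 + 695.6 + 692.3 + 692.5 + 689.4 + 694.3 + 697.9) / 14 = 694.8857
Moving ranges: 3.8, 15.6, 0.4, 6.3, 8.6, 16.2, 4.0, 1.7, 3.3, 0.2, 3.1, 4.9, 3.6; M̄R̄ = 71.7000 / 13 = 5.5154
UCL = X̄ + 3·M̄R̄/d₂ = 694.8857 + 3 × 5.5154 / 1.128 = 709.5543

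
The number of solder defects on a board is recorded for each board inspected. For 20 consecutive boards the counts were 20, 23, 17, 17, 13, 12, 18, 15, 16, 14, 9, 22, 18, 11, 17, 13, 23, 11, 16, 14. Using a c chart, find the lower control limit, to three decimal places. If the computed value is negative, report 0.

c̄ = (20 + 23 + 17 + 17 + 13 + 12 + 18 + 15 + 16 + 14 + 9 + 22 + 18 + 11 + 17 + 13 + 23 + 11 + 16 + 14) / 20 = 319 / 20 = 15.9500
LCL = c̄ − 3√c̄ = 15.9500 − 3 × 3.9937 = 3.9688

3.969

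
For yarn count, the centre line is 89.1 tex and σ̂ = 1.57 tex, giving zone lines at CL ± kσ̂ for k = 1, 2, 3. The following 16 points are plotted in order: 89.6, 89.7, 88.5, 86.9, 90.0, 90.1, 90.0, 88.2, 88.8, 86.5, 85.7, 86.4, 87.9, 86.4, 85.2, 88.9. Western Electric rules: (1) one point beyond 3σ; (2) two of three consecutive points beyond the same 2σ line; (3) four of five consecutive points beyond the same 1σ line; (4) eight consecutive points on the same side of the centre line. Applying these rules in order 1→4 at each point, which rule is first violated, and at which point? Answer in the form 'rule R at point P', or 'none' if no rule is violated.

Zone of each point (C = within 1σ̂, B = 1σ̂–2σ̂, A = 2σ̂–3σ̂, * = beyond 3σ̂; sign = side of CL): 1:+C, 2:+C, 3:-C, 4:-B, 5:+C, 6:+C, 7:+C, 8:-C, 9:-C, 10:-B, 11:-A, 12:-B, 13:-C, 14:-B, 15:-A, 16:-C
Rule 3 (four of five consecutive points beyond the same 1σ limit) is satisfied at point 14.

rule 3 at point 14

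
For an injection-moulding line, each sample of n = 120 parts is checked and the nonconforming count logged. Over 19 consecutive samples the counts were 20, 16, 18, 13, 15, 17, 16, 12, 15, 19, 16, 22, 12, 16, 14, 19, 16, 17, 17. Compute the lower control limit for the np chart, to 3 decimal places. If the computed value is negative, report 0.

5.052

p̄ = Σdᵢ / (k·n) = 310 / (19 × 120) = 0.13596
LCL = np̄ − 3·√(np̄(1−p̄)) = 16.3158 − 3 × 3.7547 = 5.0518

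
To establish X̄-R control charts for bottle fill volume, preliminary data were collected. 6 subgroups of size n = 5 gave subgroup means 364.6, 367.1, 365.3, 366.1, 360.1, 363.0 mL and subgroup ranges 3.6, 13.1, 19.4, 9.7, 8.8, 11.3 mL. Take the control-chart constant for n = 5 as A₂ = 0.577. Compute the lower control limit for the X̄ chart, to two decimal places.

358.03

X̄̄ = (364.6 + 367.1 + 365.3 + 366.1 + 360.1 + 363.0) / 6 = 2186.2000 / 6 = 364.3667
R̄ = (3.6 + 13.1 + 19.4 + 9.7 + 8.8 + 11.3) / 6 = 65.9000 / 6 = 10.9833
LCL = X̄̄ − A₂·R̄ = 364.3667 − 0.577 × 10.9833 = 358.0293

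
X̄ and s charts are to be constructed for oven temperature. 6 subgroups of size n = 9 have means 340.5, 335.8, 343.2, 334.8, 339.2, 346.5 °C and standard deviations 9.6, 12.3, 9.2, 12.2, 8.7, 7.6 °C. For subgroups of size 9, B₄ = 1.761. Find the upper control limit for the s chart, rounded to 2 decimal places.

s̄ = (9.6 + 12.3 + 9.2 + 12.2 + 8.7 + 7.6) / 6 = 9.9333
UCL_s = B₄·s̄ = 1.761 × 9.9333 = 17.4926

17.49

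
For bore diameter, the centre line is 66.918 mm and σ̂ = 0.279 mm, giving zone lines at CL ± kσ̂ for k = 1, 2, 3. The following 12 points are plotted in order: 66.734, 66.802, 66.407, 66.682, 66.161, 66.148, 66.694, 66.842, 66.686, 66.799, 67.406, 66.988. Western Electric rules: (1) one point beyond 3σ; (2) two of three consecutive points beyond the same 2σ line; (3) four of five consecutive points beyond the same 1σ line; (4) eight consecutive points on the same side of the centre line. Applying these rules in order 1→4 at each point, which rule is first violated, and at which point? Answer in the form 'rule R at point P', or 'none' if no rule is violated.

Zone of each point (C = within 1σ̂, B = 1σ̂–2σ̂, A = 2σ̂–3σ̂, * = beyond 3σ̂; sign = side of CL): 1:-C, 2:-C, 3:-B, 4:-C, 5:-A, 6:-A, 7:-C, 8:-C, 9:-C, 10:-C, 11:+B, 12:+C
Rule 2 (two of three consecutive points beyond the same 2σ limit) is satisfied at point 6.

rule 2 at point 6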